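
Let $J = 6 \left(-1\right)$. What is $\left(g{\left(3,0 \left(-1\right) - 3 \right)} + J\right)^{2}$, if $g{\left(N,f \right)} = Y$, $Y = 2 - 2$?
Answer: $36$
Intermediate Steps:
$J = -6$
$Y = 0$ ($Y = 2 - 2 = 0$)
$g{\left(N,f \right)} = 0$
$\left(g{\left(3,0 \left(-1\right) - 3 \right)} + J\right)^{2} = \left(0 - 6\right)^{2} = \left(-6\right)^{2} = 36$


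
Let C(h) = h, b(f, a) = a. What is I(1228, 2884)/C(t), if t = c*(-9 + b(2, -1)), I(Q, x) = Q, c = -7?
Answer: 614/35 ≈ 17.543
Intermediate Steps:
t = 70 (t = -7*(-9 - 1) = -7*(-10) = 70)
I(1228, 2884)/C(t) = 1228/70 = 1228*(1/70) = 614/35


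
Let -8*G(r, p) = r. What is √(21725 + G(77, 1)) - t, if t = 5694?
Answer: -5694 + √347446/4 ≈ -5546.6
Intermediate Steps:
G(r, p) = -r/8
√(21725 + G(77, 1)) - t = √(21725 - ⅛*77) - 1*5694 = √(21725 - 77/8) - 5694 = √(173723/8) - 5694 = √347446/4 - 5694 = -5694 + √347446/4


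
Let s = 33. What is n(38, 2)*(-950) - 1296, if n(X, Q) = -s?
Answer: 30054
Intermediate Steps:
n(X, Q) = -33 (n(X, Q) = -1*33 = -33)
n(38, 2)*(-950) - 1296 = -33*(-950) - 1296 = 31350 - 1296 = 30054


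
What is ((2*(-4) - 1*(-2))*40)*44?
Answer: -10560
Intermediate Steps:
((2*(-4) - 1*(-2))*40)*44 = ((-8 + 2)*40)*44 = -6*40*44 = -240*44 = -10560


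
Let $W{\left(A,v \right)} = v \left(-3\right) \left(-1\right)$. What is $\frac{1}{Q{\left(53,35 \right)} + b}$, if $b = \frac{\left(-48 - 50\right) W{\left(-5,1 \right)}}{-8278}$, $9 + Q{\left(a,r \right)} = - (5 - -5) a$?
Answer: $- \frac{4139}{2230774} \approx -0.0018554$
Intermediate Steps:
$W{\left(A,v \right)} = 3 v$ ($W{\left(A,v \right)} = - 3 v \left(-1\right) = 3 v$)
$Q{\left(a,r \right)} = -9 - 10 a$ ($Q{\left(a,r \right)} = -9 + - (5 - -5) a = -9 + - (5 + 5) a = -9 + \left(-1\right) 10 a = -9 - 10 a$)
$b = \frac{147}{4139}$ ($b = \frac{\left(-48 - 50\right) 3 \cdot 1}{-8278} = \left(-98\right) 3 \left(- \frac{1}{8278}\right) = \left(-294\right) \left(- \frac{1}{8278}\right) = \frac{147}{4139} \approx 0.035516$)
$\frac{1}{Q{\left(53,35 \right)} + b} = \frac{1}{\left(-9 - 530\right) + \frac{147}{4139}} = \frac{1}{-539 + \frac{147}{4139}} = \frac{1}{- \frac{2230774}{4139}} = - \frac{4139}{2230774}$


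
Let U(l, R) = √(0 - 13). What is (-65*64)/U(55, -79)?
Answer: 320*I*√13 ≈ 1153.8*I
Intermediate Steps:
U(l, R) = I*√13 (U(l, R) = √(-13) = I*√13)
(-65*64)/U(55, -79) = (-65*64)/((I*√13)) = -(-320)*I*√13 = 320*I*√13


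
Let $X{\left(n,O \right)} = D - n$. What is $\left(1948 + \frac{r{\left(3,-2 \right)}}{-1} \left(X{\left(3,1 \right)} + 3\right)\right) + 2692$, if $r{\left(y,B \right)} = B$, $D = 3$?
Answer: $4646$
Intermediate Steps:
$X{\left(n,O \right)} = 3 - n$
$\left(1948 + \frac{r{\left(3,-2 \right)}}{-1} \left(X{\left(3,1 \right)} + 3\right)\right) + 2692 = \left(1948 + - \frac{2}{-1} \left(\left(3 - 3\right) + 3\right)\right) + 2692 = \left(1948 + \left(-2\right) \left(-1\right) \left(\left(3 - 3\right) + 3\right)\right) + 2692 = \left(1948 + 2 \left(0 + 3\right)\right) + 2692 = \left(1948 + 2 \cdot 3\right) + 2692 = \left(1948 + 6\right) + 2692 = 1954 + 2692 = 4646$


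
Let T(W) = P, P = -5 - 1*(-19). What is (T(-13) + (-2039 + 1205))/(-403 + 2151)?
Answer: -205/437 ≈ -0.46911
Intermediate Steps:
P = 14 (P = -5 + 19 = 14)
T(W) = 14
(T(-13) + (-2039 + 1205))/(-403 + 2151) = (14 + (-2039 + 1205))/(-403 + 2151) = (14 - 834)/1748 = -820*1/1748 = -205/437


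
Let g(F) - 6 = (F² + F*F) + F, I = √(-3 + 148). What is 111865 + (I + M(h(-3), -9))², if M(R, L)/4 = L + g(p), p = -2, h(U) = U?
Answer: 112154 + 24*√145 ≈ 1.1244e+5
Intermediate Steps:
I = √145 ≈ 12.042
g(F) = 6 + F + 2*F² (g(F) = 6 + ((F² + F*F) + F) = 6 + ((F² + F²) + F) = 6 + (2*F² + F) = 6 + (F + 2*F²) = 6 + F + 2*F²)
M(R, L) = 48 + 4*L (M(R, L) = 4*(L + (6 - 2 + 2*(-2)²)) = 4*(L + (6 - 2 + 2*4)) = 4*(L + (6 - 2 + 8)) = 4*(L + 12) = 4*(12 + L) = 48 + 4*L)
111865 + (I + M(h(-3), -9))² = 111865 + (√145 + (48 + 4*(-9)))² = 111865 + (√145 + (48 - 36))² = 111865 + (√145 + 12)² = 111865 + (12 + √145)²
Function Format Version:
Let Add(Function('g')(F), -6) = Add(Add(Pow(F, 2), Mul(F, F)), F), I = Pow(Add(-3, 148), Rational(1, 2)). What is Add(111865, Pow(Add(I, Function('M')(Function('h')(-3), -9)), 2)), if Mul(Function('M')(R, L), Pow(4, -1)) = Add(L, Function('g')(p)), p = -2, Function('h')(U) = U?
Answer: Add(112154, Mul(24, Pow(145, Rational(1, 2)))) ≈ 1.1244e+5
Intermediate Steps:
I = Pow(145, Rational(1, 2)) ≈ 12.042
Function('g')(F) = Add(6, F, Mul(2, Pow(F, 2))) (Function('g')(F) = Add(6, Add(Add(Pow(F, 2), Mul(F, F)), F)) = Add(6, Add(Add(Pow(F, 2), Pow(F, 2)), F)) = Add(6, Add(Mul(2, Pow(F, 2)), F)) = Add(6, Add(F, Mul(2, Pow(F, 2)))) = Add(6, F, Mul(2, Pow(F, 2))))
Function('M')(R, L) = Add(48, Mul(4, L)) (Function('M')(R, L) = Mul(4, Add(L, Add(6, -2, Mul(2, Pow(-2, 2))))) = Mul(4, Add(L, Add(6, -2, Mul(2, 4)))) = Mul(4, Add(L, Add(6, -2, 8))) = Mul(4, Add(L, 12)) = Mul(4, Add(12, L)) = Add(48, Mul(4, L)))
Add(111865, Pow(Add(I, Function('M')(Function('h')(-3), -9)), 2)) = Add(111865, Pow(Add(Pow(145, Rational(1, 2)), Add(48, Mul(4, -9))), 2)) = Add(111865, Pow(Add(Pow(145, Rational(1, 2)), Add(48, -36)), 2)) = Add(111865, Pow(Add(Pow(145, Rational(1, 2)), 12), 2)) = Add(111865, Pow(Add(12, Pow(145, Rational(1, 2))), 2))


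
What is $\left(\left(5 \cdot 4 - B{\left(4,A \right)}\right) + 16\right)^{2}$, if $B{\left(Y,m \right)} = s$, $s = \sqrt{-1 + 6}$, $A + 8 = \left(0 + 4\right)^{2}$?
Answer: $\left(36 - \sqrt{5}\right)^{2} \approx 1140.0$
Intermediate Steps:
$A = 8$ ($A = -8 + \left(0 + 4\right)^{2} = -8 + 4^{2} = -8 + 16 = 8$)
$s = \sqrt{5} \approx 2.2361$
$B{\left(Y,m \right)} = \sqrt{5}$
$\left(\left(5 \cdot 4 - B{\left(4,A \right)}\right) + 16\right)^{2} = \left(\left(5 \cdot 4 - \sqrt{5}\right) + 16\right)^{2} = \left(\left(20 - \sqrt{5}\right) + 16\right)^{2} = \left(36 - \sqrt{5}\right)^{2}$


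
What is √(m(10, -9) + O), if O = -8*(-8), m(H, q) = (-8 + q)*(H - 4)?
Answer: I*√38 ≈ 6.1644*I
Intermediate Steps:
m(H, q) = (-8 + q)*(-4 + H)
O = 64
√(m(10, -9) + O) = √((32 - 8*10 - 4*(-9) + 10*(-9)) + 64) = √((32 - 80 + 36 - 90) + 64) = √(-102 + 64) = √(-38) = I*√38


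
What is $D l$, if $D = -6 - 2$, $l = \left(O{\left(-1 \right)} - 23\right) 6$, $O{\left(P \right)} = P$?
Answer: $1152$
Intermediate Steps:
$l = -144$ ($l = \left(-1 - 23\right) 6 = \left(-24\right) 6 = -144$)
$D = -8$ ($D = -6 - 2 = -8$)
$D l = \left(-8\right) \left(-144\right) = 1152$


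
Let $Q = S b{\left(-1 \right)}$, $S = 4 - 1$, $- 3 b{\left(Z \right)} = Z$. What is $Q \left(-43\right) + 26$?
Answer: $-17$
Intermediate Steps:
$b{\left(Z \right)} = - \frac{Z}{3}$
$S = 3$
$Q = 1$ ($Q = 3 \left(\left(- \frac{1}{3}\right) \left(-1\right)\right) = 3 \cdot \frac{1}{3} = 1$)
$Q \left(-43\right) + 26 = 1 \left(-43\right) + 26 = -43 + 26 = -17$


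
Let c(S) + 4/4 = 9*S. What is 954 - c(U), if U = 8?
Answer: 883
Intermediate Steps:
c(S) = -1 + 9*S
954 - c(U) = 954 - (-1 + 9*8) = 954 - (-1 + 72) = 954 - 1*71 = 954 - 71 = 883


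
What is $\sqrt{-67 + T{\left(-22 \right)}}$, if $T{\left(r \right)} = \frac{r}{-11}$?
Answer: $i \sqrt{65} \approx 8.0623 i$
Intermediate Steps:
$T{\left(r \right)} = - \frac{r}{11}$ ($T{\left(r \right)} = r \left(- \frac{1}{11}\right) = - \frac{r}{11}$)
$\sqrt{-67 + T{\left(-22 \right)}} = \sqrt{-67 - -2} = \sqrt{-67 + 2} = \sqrt{-65} = i \sqrt{65}$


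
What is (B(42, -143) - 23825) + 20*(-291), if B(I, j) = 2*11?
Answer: -29623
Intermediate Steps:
B(I, j) = 22
(B(42, -143) - 23825) + 20*(-291) = (22 - 23825) + 20*(-291) = -23803 - 5820 = -29623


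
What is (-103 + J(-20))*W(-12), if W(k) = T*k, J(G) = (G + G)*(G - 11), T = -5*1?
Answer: 68220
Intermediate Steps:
T = -5
J(G) = 2*G*(-11 + G) (J(G) = (2*G)*(-11 + G) = 2*G*(-11 + G))
W(k) = -5*k
(-103 + J(-20))*W(-12) = (-103 + 2*(-20)*(-11 - 20))*(-5*(-12)) = (-103 + 2*(-20)*(-31))*60 = (-103 + 1240)*60 = 1137*60 = 68220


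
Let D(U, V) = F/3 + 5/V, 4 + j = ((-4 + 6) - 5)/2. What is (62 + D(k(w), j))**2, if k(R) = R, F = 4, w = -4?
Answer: 4243600/1089 ≈ 3896.8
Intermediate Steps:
j = -11/2 (j = -4 + ((-4 + 6) - 5)/2 = -4 + (2 - 5)*(1/2) = -4 - 3*1/2 = -4 - 3/2 = -11/2 ≈ -5.5000)
D(U, V) = 4/3 + 5/V
(62 + D(k(w), j))**2 = (62 + (4/3 + 5/(-11/2)))**2 = (62 + (4/3 + 5*(-2/11)))**2 = (62 + (4/3 - 10/11))**2 = (62 + 14/33)**2 = (2060/33)**2 = 4243600/1089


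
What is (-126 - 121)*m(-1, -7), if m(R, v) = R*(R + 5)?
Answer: 988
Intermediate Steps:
m(R, v) = R*(5 + R)
(-126 - 121)*m(-1, -7) = (-126 - 121)*(-(5 - 1)) = -(-247)*4 = -247*(-4) = 988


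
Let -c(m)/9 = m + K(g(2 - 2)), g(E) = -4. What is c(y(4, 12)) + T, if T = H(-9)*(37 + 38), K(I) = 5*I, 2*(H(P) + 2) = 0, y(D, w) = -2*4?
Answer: 102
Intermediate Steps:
y(D, w) = -8
H(P) = -2 (H(P) = -2 + (1/2)*0 = -2 + 0 = -2)
c(m) = 180 - 9*m (c(m) = -9*(m + 5*(-4)) = -9*(m - 20) = -9*(-20 + m) = 180 - 9*m)
T = -150 (T = -2*(37 + 38) = -2*75 = -150)
c(y(4, 12)) + T = (180 - 9*(-8)) - 150 = (180 + 72) - 150 = 252 - 150 = 102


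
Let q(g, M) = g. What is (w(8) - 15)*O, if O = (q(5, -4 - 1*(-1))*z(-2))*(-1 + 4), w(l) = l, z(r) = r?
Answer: 210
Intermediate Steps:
O = -30 (O = (5*(-2))*(-1 + 4) = -10*3 = -30)
(w(8) - 15)*O = (8 - 15)*(-30) = -7*(-30) = 210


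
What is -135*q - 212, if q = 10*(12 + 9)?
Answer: -28562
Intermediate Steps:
q = 210 (q = 10*21 = 210)
-135*q - 212 = -135*210 - 212 = -28350 - 212 = -28562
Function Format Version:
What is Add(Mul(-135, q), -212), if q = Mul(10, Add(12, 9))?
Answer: -28562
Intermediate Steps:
q = 210 (q = Mul(10, 21) = 210)
Add(Mul(-135, q), -212) = Add(Mul(-135, 210), -212) = Add(-28350, -212) = -28562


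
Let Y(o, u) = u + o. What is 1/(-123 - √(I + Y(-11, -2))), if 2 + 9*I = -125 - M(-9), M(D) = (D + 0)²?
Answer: -1107/136486 + 15*I*√13/136486 ≈ -0.0081107 + 0.00039625*I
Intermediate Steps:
M(D) = D²
Y(o, u) = o + u
I = -208/9 (I = -2/9 + (-125 - 1*(-9)²)/9 = -2/9 + (-125 - 1*81)/9 = -2/9 + (-125 - 81)/9 = -2/9 + (⅑)*(-206) = -2/9 - 206/9 = -208/9 ≈ -23.111)
1/(-123 - √(I + Y(-11, -2))) = 1/(-123 - √(-208/9 + (-11 - 2))) = 1/(-123 - √(-208/9 - 13)) = 1/(-123 - √(-325/9)) = 1/(-123 - 5*I*√13/3)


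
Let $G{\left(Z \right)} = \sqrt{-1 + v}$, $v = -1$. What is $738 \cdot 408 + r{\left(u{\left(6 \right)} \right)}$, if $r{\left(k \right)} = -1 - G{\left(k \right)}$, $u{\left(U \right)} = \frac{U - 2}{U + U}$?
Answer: $301103 - i \sqrt{2} \approx 3.011 \cdot 10^{5} - 1.4142 i$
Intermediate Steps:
$u{\left(U \right)} = \frac{-2 + U}{2 U}$
$G{\left(Z \right)} = i \sqrt{2}$ ($G{\left(Z \right)} = \sqrt{-1 - 1} = \sqrt{-2} = i \sqrt{2}$)
$r{\left(k \right)} = -1 - i \sqrt{2}$
$738 \cdot 408 + r{\left(u{\left(6 \right)} \right)} = 738 \cdot 408 - \left(1 + i \sqrt{2}\right) = 301104 - \left(1 + i \sqrt{2}\right) = 301103 - i \sqrt{2}$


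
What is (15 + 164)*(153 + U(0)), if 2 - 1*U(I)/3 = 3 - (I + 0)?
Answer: 26850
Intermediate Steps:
U(I) = -3 + 3*I (U(I) = 6 - 3*(3 - (I + 0)) = 6 - 3*(3 - I) = 6 + (-9 + 3*I) = -3 + 3*I)
(15 + 164)*(153 + U(0)) = (15 + 164)*(153 + (-3 + 3*0)) = 179*(153 + (-3 + 0)) = 179*(153 - 3) = 179*150 = 26850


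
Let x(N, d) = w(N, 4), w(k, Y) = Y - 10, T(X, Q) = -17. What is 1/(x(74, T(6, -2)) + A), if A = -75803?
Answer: -1/75809 ≈ -1.3191e-5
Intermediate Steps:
w(k, Y) = -10 + Y
x(N, d) = -6 (x(N, d) = -10 + 4 = -6)
1/(x(74, T(6, -2)) + A) = 1/(-6 - 75803) = 1/(-75809) = -1/75809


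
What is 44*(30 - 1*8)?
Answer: 968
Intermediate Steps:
44*(30 - 1*8) = 44*(30 - 8) = 44*22 = 968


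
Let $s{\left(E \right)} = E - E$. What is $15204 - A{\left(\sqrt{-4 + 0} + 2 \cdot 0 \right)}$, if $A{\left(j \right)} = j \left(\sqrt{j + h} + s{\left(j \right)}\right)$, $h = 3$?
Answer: $15204 - 2 i \sqrt{3 + 2 i} \approx 15205.0 - 3.6347 i$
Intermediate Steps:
$s{\left(E \right)} = 0$
$A{\left(j \right)} = j \sqrt{3 + j}$ ($A{\left(j \right)} = j \left(\sqrt{j + 3} + 0\right) = j \left(\sqrt{3 + j} + 0\right) = j \sqrt{3 + j}$)
$15204 - A{\left(\sqrt{-4 + 0} + 2 \cdot 0 \right)} = 15204 - \left(\sqrt{-4 + 0} + 2 \cdot 0\right) \sqrt{3 + \left(\sqrt{-4 + 0} + 2 \cdot 0\right)} = 15204 - \left(\sqrt{-4} + 0\right) \sqrt{3 + \left(\sqrt{-4} + 0\right)} = 15204 - \left(2 i + 0\right) \sqrt{3 + \left(2 i + 0\right)} = 15204 - 2 i \sqrt{3 + 2 i}$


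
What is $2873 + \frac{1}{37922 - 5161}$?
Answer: $\frac{94122354}{32761} \approx 2873.0$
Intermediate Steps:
$2873 + \frac{1}{37922 - 5161} = 2873 + \frac{1}{32761} = \frac{94122354}{32761}$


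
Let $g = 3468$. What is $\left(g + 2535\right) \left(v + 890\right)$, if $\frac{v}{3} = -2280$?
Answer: $-35717850$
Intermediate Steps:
$v = -6840$ ($v = 3 \left(-2280\right) = -6840$)
$\left(g + 2535\right) \left(v + 890\right) = \left(3468 + 2535\right) \left(-6840 + 890\right) = 6003 \left(-5950\right) = -35717850$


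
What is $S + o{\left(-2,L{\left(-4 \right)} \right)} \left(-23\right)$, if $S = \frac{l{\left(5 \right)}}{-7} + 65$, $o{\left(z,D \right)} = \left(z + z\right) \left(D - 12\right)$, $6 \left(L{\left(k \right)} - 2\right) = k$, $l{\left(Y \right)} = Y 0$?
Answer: $- \frac{2749}{3} \approx -916.33$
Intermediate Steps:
$l{\left(Y \right)} = 0$
$L{\left(k \right)} = 2 + \frac{k}{6}$
$o{\left(z,D \right)} = 2 z \left(-12 + D\right)$
$S = 65$ ($S = \frac{0}{-7} + 65 = 0 \left(- \frac{1}{7}\right) + 65 = 0 + 65 = 65$)
$S + o{\left(-2,L{\left(-4 \right)} \right)} \left(-23\right) = 65 + 2 \left(-2\right) \left(-12 + \left(2 + \frac{1}{6} \left(-4\right)\right)\right) \left(-23\right) = 65 + 2 \left(-2\right) \left(-12 + \left(2 - \frac{2}{3}\right)\right) \left(-23\right) = 65 + 2 \left(-2\right) \left(-12 + \frac{4}{3}\right) \left(-23\right) = 65 + 2 \left(-2\right) \left(- \frac{32}{3}\right) \left(-23\right) = 65 + \frac{128}{3} \left(-23\right) = 65 - \frac{2944}{3} = - \frac{2749}{3}$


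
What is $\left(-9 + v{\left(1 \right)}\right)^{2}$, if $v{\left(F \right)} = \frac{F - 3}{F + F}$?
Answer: $100$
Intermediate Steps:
$v{\left(F \right)} = \frac{-3 + F}{2 F}$
$\left(-9 + v{\left(1 \right)}\right)^{2} = \left(-9 + \frac{-3 + 1}{2 \cdot 1}\right)^{2} = \left(-9 + \frac{1}{2} \cdot 1 \left(-2\right)\right)^{2} = \left(-9 - 1\right)^{2} = \left(-10\right)^{2} = 100$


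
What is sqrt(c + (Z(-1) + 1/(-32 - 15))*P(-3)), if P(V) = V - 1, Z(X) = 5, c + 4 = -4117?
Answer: I*sqrt(9147281)/47 ≈ 64.35*I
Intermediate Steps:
c = -4121 (c = -4 - 4117 = -4121)
P(V) = -1 + V
sqrt(c + (Z(-1) + 1/(-32 - 15))*P(-3)) = sqrt(-4121 + (5 + 1/(-32 - 15))*(-1 - 3)) = sqrt(-4121 + (5 + 1/(-47))*(-4)) = sqrt(-4121 + (5 - 1/47)*(-4)) = sqrt(-4121 + (234/47)*(-4)) = sqrt(-4121 - 936/47) = sqrt(-194623/47) = I*sqrt(9147281)/47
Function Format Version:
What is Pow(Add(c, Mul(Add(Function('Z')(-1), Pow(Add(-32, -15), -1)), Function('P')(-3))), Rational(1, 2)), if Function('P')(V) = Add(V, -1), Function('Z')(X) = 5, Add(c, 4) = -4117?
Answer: Mul(Rational(1, 47), I, Pow(9147281, Rational(1, 2))) ≈ Mul(64.350, I)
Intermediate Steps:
c = -4121 (c = Add(-4, -4117) = -4121)
Function('P')(V) = Add(-1, V)
Pow(Add(c, Mul(Add(Function('Z')(-1), Pow(Add(-32, -15), -1)), Function('P')(-3))), Rational(1, 2)) = Pow(Add(-4121, Mul(Add(5, Pow(Add(-32, -15), -1)), Add(-1, -3))), Rational(1, 2)) = Pow(Add(-4121, Mul(Add(5, Pow(-47, -1)), -4)), Rational(1, 2)) = Pow(Add(-4121, Mul(Add(5, Rational(-1, 47)), -4)), Rational(1, 2)) = Pow(Add(-4121, Mul(Rational(234, 47), -4)), Rational(1, 2)) = Pow(Add(-4121, Rational(-936, 47)), Rational(1, 2)) = Pow(Rational(-194623, 47), Rational(1, 2)) = Mul(Rational(1, 47), I, Pow(9147281, Rational(1, 2)))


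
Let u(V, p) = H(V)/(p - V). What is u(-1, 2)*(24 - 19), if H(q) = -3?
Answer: -5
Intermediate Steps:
u(V, p) = -3/(p - V)
u(-1, 2)*(24 - 19) = (3/(-1 - 1*2))*(24 - 19) = (3/(-1 - 2))*5 = (3/(-3))*5 = (3*(-1/3))*5 = -1*5 = -5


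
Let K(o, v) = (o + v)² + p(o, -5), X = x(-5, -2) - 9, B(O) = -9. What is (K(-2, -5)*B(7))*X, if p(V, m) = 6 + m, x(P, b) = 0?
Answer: 4050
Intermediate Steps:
X = -9 (X = 0 - 9 = -9)
K(o, v) = 1 + (o + v)² (K(o, v) = (o + v)² + (6 - 5) = (o + v)² + 1 = 1 + (o + v)²)
(K(-2, -5)*B(7))*X = ((1 + (-2 - 5)²)*(-9))*(-9) = ((1 + (-7)²)*(-9))*(-9) = ((1 + 49)*(-9))*(-9) = (50*(-9))*(-9) = -450*(-9) = 4050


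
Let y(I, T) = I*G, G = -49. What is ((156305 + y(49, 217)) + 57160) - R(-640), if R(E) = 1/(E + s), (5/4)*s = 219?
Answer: 490512741/2324 ≈ 2.1106e+5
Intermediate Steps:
s = 876/5 (s = (4/5)*219 = 876/5 ≈ 175.20)
y(I, T) = -49*I (y(I, T) = I*(-49) = -49*I)
R(E) = 1/(876/5 + E) (R(E) = 1/(E + 876/5) = 1/(876/5 + E))
((156305 + y(49, 217)) + 57160) - R(-640) = ((156305 - 49*49) + 57160) - 5/(876 + 5*(-640)) = ((156305 - 2401) + 57160) - 5/(876 - 3200) = (153904 + 57160) - 5/(-2324) = 211064 - 5*(-1)/2324 = 211064 - 1*(-5/2324) = 211064 + 5/2324 = 490512741/2324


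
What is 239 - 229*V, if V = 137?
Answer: -31134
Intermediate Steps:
239 - 229*V = 239 - 229*137 = 239 - 31373 = -31134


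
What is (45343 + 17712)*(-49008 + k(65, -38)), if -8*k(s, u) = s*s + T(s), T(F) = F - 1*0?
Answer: -12496050735/4 ≈ -3.1240e+9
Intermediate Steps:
T(F) = F (T(F) = F + 0 = F)
k(s, u) = -s/8 - s**2/8 (k(s, u) = -(s*s + s)/8 = -(s**2 + s)/8 = -(s + s**2)/8 = -s/8 - s**2/8)
(45343 + 17712)*(-49008 + k(65, -38)) = (45343 + 17712)*(-49008 + (1/8)*65*(-1 - 1*65)) = 63055*(-49008 + (1/8)*65*(-1 - 65)) = 63055*(-49008 + (1/8)*65*(-66)) = 63055*(-49008 - 2145/4) = 63055*(-198177/4) = -12496050735/4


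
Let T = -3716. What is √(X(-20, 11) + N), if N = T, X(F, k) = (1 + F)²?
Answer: I*√3355 ≈ 57.922*I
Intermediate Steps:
N = -3716
√(X(-20, 11) + N) = √((1 - 20)² - 3716) = √((-19)² - 3716) = √(361 - 3716) = √(-3355) = I*√3355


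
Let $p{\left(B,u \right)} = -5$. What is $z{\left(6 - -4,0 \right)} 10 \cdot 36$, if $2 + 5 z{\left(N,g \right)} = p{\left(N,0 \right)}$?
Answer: $-504$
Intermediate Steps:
$z{\left(N,g \right)} = - \frac{7}{5}$ ($z{\left(N,g \right)} = - \frac{2}{5} + \frac{1}{5} \left(-5\right) = - \frac{2}{5} - 1 = - \frac{7}{5}$)
$z{\left(6 - -4,0 \right)} 10 \cdot 36 = \left(- \frac{7}{5}\right) 10 \cdot 36 = \left(-14\right) 36 = -504$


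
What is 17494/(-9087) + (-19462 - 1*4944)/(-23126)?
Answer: -91394461/105072981 ≈ -0.86982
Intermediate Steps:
17494/(-9087) + (-19462 - 1*4944)/(-23126) = 17494*(-1/9087) + (-19462 - 4944)*(-1/23126) = -17494/9087 - 24406*(-1/23126) = -17494/9087 + 12203/11563 = -91394461/105072981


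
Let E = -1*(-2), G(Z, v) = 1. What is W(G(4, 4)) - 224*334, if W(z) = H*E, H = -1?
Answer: -74818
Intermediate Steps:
E = 2
W(z) = -2 (W(z) = -1*2 = -2)
W(G(4, 4)) - 224*334 = -2 - 224*334 = -2 - 74816 = -74818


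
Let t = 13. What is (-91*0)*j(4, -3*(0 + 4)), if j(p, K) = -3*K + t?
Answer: 0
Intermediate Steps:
j(p, K) = 13 - 3*K (j(p, K) = -3*K + 13 = 13 - 3*K)
(-91*0)*j(4, -3*(0 + 4)) = (-91*0)*(13 - (-9)*(0 + 4)) = 0*(13 - (-9)*4) = 0*(13 - 3*(-12)) = 0*(13 + 36) = 0*49 = 0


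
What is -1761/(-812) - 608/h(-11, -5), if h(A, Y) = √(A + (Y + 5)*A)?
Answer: 1761/812 + 608*I*√11/11 ≈ 2.1687 + 183.32*I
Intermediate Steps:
h(A, Y) = √(A + A*(5 + Y)) (h(A, Y) = √(A + (5 + Y)*A) = √(A + A*(5 + Y)))
-1761/(-812) - 608/h(-11, -5) = -1761/(-812) - 608*(-I*√11/(11*√(6 - 5))) = -1761*(-1/812) - 608*(-I*√11/11) = 1761/812 - 608*(-I*√11/11) = 1761/812 - (-608)*I*√11/11 = 1761/812 + 608*I*√11/11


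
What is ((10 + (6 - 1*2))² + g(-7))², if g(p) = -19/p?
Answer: 1934881/49 ≈ 39487.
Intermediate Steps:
((10 + (6 - 1*2))² + g(-7))² = ((10 + (6 - 1*2))² - 19/(-7))² = ((10 + (6 - 2))² - 19*(-⅐))² = ((10 + 4)² + 19/7)² = (14² + 19/7)² = (196 + 19/7)² = (1391/7)² = 1934881/49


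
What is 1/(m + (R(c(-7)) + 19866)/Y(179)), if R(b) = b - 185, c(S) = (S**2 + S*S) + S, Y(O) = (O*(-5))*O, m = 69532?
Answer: 160205/11139354288 ≈ 1.4382e-5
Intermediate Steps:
Y(O) = -5*O**2 (Y(O) = (-5*O)*O = -5*O**2)
c(S) = S + 2*S**2 (c(S) = (S**2 + S**2) + S = 2*S**2 + S = S + 2*S**2)
R(b) = -185 + b
1/(m + (R(c(-7)) + 19866)/Y(179)) = 1/(69532 + ((-185 - 7*(1 + 2*(-7))) + 19866)/((-5*179**2))) = 1/(69532 + ((-185 - 7*(1 - 14)) + 19866)/((-5*32041))) = 1/(69532 + ((-185 - 7*(-13)) + 19866)/(-160205)) = 1/(69532 + ((-185 + 91) + 19866)*(-1/160205)) = 1/(69532 + (-94 + 19866)*(-1/160205)) = 1/(69532 + 19772*(-1/160205)) = 1/(69532 - 19772/160205) = 1/(11139354288/160205) = 160205/11139354288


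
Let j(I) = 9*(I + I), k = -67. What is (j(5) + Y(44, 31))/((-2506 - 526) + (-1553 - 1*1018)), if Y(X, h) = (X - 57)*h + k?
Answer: 380/5603 ≈ 0.067821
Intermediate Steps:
Y(X, h) = -67 + h*(-57 + X) (Y(X, h) = (X - 57)*h - 67 = (-57 + X)*h - 67 = h*(-57 + X) - 67 = -67 + h*(-57 + X))
j(I) = 18*I (j(I) = 9*(2*I) = 18*I)
(j(5) + Y(44, 31))/((-2506 - 526) + (-1553 - 1*1018)) = (18*5 + (-67 - 57*31 + 44*31))/((-2506 - 526) + (-1553 - 1*1018)) = (90 + (-67 - 1767 + 1364))/(-3032 + (-1553 - 1018)) = (90 - 470)/(-3032 - 2571) = -380/(-5603) = -380*(-1/5603) = 380/5603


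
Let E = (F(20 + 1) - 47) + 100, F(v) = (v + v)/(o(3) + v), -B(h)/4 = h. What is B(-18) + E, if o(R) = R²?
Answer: 632/5 ≈ 126.40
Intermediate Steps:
B(h) = -4*h
F(v) = 2*v/(9 + v) (F(v) = (v + v)/(3² + v) = (2*v)/(9 + v) = 2*v/(9 + v))
E = 272/5 (E = (2*(20 + 1)/(9 + (20 + 1)) - 47) + 100 = (2*21/(9 + 21) - 47) + 100 = (2*21/30 - 47) + 100 = (2*21*(1/30) - 47) + 100 = (7/5 - 47) + 100 = -228/5 + 100 = 272/5 ≈ 54.400)
B(-18) + E = -4*(-18) + 272/5 = 72 + 272/5 = 632/5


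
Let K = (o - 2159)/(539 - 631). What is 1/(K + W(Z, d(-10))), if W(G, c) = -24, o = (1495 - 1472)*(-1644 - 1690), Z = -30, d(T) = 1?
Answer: 92/76633 ≈ 0.0012005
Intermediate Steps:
o = -76682 (o = 23*(-3334) = -76682)
K = 78841/92 (K = (-76682 - 2159)/(539 - 631) = -78841/(-92) = -78841*(-1/92) = 78841/92 ≈ 856.97)
1/(K + W(Z, d(-10))) = 1/(78841/92 - 24) = 1/(76633/92) = 92/76633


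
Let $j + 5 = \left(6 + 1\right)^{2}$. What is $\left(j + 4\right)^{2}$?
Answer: $2304$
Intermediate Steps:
$j = 44$ ($j = -5 + \left(6 + 1\right)^{2} = -5 + 7^{2} = -5 + 49 = 44$)
$\left(j + 4\right)^{2} = \left(44 + 4\right)^{2} = 48^{2} = 2304$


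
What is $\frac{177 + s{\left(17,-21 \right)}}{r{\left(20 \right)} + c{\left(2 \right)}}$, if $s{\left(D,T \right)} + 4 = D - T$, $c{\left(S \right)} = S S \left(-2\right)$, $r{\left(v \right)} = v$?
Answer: $\frac{211}{12} \approx 17.583$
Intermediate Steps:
$c{\left(S \right)} = - 2 S^{2}$ ($c{\left(S \right)} = S^{2} \left(-2\right) = - 2 S^{2}$)
$s{\left(D,T \right)} = -4 + D - T$ ($s{\left(D,T \right)} = -4 + \left(D - T\right) = -4 + D - T$)
$\frac{177 + s{\left(17,-21 \right)}}{r{\left(20 \right)} + c{\left(2 \right)}} = \frac{177 - -34}{20 - 2 \cdot 2^{2}} = \frac{177 + \left(-4 + 17 + 21\right)}{20 - 8} = \frac{177 + 34}{20 - 8} = \frac{211}{12}$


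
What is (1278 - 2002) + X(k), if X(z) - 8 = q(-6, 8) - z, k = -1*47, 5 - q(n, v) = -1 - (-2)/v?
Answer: -2653/4 ≈ -663.25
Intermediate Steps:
q(n, v) = 6 - 2/v (q(n, v) = 5 - (-1 - (-2)/v) = 5 - (-1 + 2/v) = 5 + (1 - 2/v) = 6 - 2/v)
k = -47
X(z) = 55/4 - z (X(z) = 8 + ((6 - 2/8) - z) = 8 + ((6 - 2*⅛) - z) = 8 + ((6 - ¼) - z) = 8 + (23/4 - z) = 55/4 - z)
(1278 - 2002) + X(k) = (1278 - 2002) + (55/4 - 1*(-47)) = -724 + (55/4 + 47) = -724 + 243/4 = -2653/4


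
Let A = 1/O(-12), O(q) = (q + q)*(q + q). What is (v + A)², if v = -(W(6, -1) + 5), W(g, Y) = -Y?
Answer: 11937025/331776 ≈ 35.979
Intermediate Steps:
O(q) = 4*q² (O(q) = (2*q)*(2*q) = 4*q²)
v = -6 (v = -(-1*(-1) + 5) = -(1 + 5) = -1*6 = -6)
A = 1/576 (A = 1/(4*(-12)²) = 1/(4*144) = 1/576 ≈ 0.0017361)
(v + A)² = (-6 + 1/576)² = (-3455/576)² = 11937025/331776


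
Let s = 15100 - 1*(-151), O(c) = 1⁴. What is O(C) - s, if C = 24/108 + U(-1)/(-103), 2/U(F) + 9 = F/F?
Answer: -15250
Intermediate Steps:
U(F) = -¼ (U(F) = 2/(-9 + F/F) = 2/(-9 + 1) = 2/(-8) = 2*(-⅛) = -¼)
C = 833/3708 (C = 24/108 - ¼/(-103) = 24*(1/108) - ¼*(-1/103) = 2/9 + 1/412 = 833/3708 ≈ 0.22465)
O(c) = 1
s = 15251 (s = 15100 + 151 = 15251)
O(C) - s = 1 - 1*15251 = 1 - 15251 = -15250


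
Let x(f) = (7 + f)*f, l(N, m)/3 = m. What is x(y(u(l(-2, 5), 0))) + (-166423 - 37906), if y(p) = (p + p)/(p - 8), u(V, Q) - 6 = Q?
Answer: -204335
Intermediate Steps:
l(N, m) = 3*m
u(V, Q) = 6 + Q
y(p) = 2*p/(-8 + p) (y(p) = (2*p)/(-8 + p) = 2*p/(-8 + p))
x(f) = f*(7 + f)
x(y(u(l(-2, 5), 0))) + (-166423 - 37906) = (2*(6 + 0)/(-8 + (6 + 0)))*(7 + 2*(6 + 0)/(-8 + (6 + 0))) + (-166423 - 37906) = (2*6/(-8 + 6))*(7 + 2*6/(-8 + 6)) - 204329 = (2*6/(-2))*(7 + 2*6/(-2)) - 204329 = (2*6*(-½))*(7 + 2*6*(-½)) - 204329 = -6*(7 - 6) - 204329 = -6*1 - 204329 = -6 - 204329 = -204335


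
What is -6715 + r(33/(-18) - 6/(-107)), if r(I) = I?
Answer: -4312171/642 ≈ -6716.8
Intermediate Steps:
-6715 + r(33/(-18) - 6/(-107)) = -6715 + (33/(-18) - 6/(-107)) = -6715 + (33*(-1/18) - 6*(-1/107)) = -6715 + (-11/6 + 6/107) = -6715 - 1141/642 = -4312171/642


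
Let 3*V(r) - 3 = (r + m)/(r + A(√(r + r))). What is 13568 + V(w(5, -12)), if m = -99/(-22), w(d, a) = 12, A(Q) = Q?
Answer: 271391/20 - 11*√6/120 ≈ 13569.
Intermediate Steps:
m = 9/2 (m = -99*(-1/22) = 9/2 ≈ 4.5000)
V(r) = 1 + (9/2 + r)/(3*(r + √2*√r)) (V(r) = 1 + ((r + 9/2)/(r + √(r + r)))/3 = 1 + ((9/2 + r)/(r + √(2*r)))/3 = 1 + ((9/2 + r)/(r + √2*√r))/3 = 1 + (9/2 + r)/(3*(r + √2*√r)))
13568 + V(w(5, -12)) = 13568 + (3/2 + (4/3)*12 + √2*√12)/(12 + √2*√12) = 13568 + (3/2 + 16 + √2*(2*√3))/(12 + √2*(2*√3)) = 13568 + (3/2 + 16 + 2*√6)/(12 + 2*√6) = 13568 + (35/2 + 2*√6)/(12 + 2*√6)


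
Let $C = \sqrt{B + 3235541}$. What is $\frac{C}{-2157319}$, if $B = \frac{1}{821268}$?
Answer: $- \frac{\sqrt{60619759522267057}}{295289510082} \approx -0.00083379$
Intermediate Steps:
$B = \frac{1}{821268} \approx 1.2176 \cdot 10^{-6}$
$C = \frac{\sqrt{60619759522267057}}{136878}$ ($C = \sqrt{\frac{1}{821268} + 3235541} = \sqrt{\frac{2657246285989}{821268}} = \frac{\sqrt{60619759522267057}}{136878} \approx 1798.8$)
$\frac{C}{-2157319} = \frac{\frac{1}{136878} \sqrt{60619759522267057}}{-2157319} = \frac{\sqrt{60619759522267057}}{136878} \left(- \frac{1}{2157319}\right) = - \frac{\sqrt{60619759522267057}}{295289510082}$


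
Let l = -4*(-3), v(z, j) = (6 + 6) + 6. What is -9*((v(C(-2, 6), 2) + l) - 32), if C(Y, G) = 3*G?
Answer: 18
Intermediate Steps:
v(z, j) = 18 (v(z, j) = 12 + 6 = 18)
l = 12
-9*((v(C(-2, 6), 2) + l) - 32) = -9*((18 + 12) - 32) = -9*(30 - 32) = -9*(-2) = 18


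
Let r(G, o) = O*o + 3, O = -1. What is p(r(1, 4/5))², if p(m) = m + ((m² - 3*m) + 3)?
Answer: 7396/625 ≈ 11.834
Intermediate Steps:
r(G, o) = 3 - o (r(G, o) = -o + 3 = 3 - o)
p(m) = 3 + m² - 2*m (p(m) = m + (3 + m² - 3*m) = 3 + m² - 2*m)
p(r(1, 4/5))² = (3 + (3 - 4/5)² - 2*(3 - 4/5))² = (3 + (3 - 1*⅘)² - 2*(3 - 1*⅘))² = (3 + (3 - ⅘)² - 2*(3 - ⅘))² = (3 + (11/5)² - 2*11/5)² = (3 + 121/25 - 22/5)² = (86/25)² = 7396/625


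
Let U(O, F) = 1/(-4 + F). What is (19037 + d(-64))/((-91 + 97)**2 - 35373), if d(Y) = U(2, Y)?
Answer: -431505/800972 ≈ -0.53873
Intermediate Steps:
d(Y) = 1/(-4 + Y)
(19037 + d(-64))/((-91 + 97)**2 - 35373) = (19037 + 1/(-4 - 64))/((-91 + 97)**2 - 35373) = (19037 + 1/(-68))/(6**2 - 35373) = (19037 - 1/68)/(36 - 35373) = (1294515/68)/(-35337) = (1294515/68)*(-1/35337) = -431505/800972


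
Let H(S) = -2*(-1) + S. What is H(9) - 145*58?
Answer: -8399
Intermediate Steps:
H(S) = 2 + S
H(9) - 145*58 = (2 + 9) - 145*58 = 11 - 8410 = -8399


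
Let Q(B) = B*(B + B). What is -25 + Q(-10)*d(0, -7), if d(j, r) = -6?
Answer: -1225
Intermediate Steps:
Q(B) = 2*B**2 (Q(B) = B*(2*B) = 2*B**2)
-25 + Q(-10)*d(0, -7) = -25 + (2*(-10)**2)*(-6) = -25 + (2*100)*(-6) = -25 + 200*(-6) = -25 - 1200 = -1225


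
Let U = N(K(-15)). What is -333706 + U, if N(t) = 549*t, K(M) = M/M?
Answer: -333157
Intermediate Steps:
K(M) = 1
U = 549 (U = 549*1 = 549)
-333706 + U = -333706 + 549 = -333157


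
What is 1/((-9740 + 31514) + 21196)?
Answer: 1/42970 ≈ 2.3272e-5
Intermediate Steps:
1/((-9740 + 31514) + 21196) = 1/(21774 + 21196) = 1/42970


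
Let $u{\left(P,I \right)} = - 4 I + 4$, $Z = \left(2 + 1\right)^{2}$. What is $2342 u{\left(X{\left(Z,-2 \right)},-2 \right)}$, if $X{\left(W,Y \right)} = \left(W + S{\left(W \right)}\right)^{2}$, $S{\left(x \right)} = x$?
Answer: $28104$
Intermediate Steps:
$Z = 9$ ($Z = 3^{2} = 9$)
$X{\left(W,Y \right)} = 4 W^{2}$ ($X{\left(W,Y \right)} = \left(W + W\right)^{2} = \left(2 W\right)^{2} = 4 W^{2}$)
$u{\left(P,I \right)} = 4 - 4 I$
$2342 u{\left(X{\left(Z,-2 \right)},-2 \right)} = 2342 \left(4 - -8\right) = 2342 \left(4 + 8\right) = 2342 \cdot 12 = 28104$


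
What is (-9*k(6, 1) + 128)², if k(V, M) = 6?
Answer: 5476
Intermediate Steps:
(-9*k(6, 1) + 128)² = (-9*6 + 128)² = (-54 + 128)² = 74² = 5476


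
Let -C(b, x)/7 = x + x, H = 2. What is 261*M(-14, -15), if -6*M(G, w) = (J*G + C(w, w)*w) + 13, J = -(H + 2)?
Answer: 268047/2 ≈ 1.3402e+5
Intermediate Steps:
C(b, x) = -14*x (C(b, x) = -7*(x + x) = -14*x)
J = -4 (J = -(2 + 2) = -1*4 = -4)
M(G, w) = -13/6 + 2*G/3 + 7*w²/3 (M(G, w) = -((-4*G + (-14*w)*w) + 13)/6 = -((-4*G - 14*w²) + 13)/6 = -((-14*w² - 4*G) + 13)/6 = -(13 - 14*w² - 4*G)/6 = -13/6 + 2*G/3 + 7*w²/3)
261*M(-14, -15) = 261*(-13/6 + (⅔)*(-14) + (7/3)*(-15)²) = 261*(-13/6 - 28/3 + (7/3)*225) = 261*(-13/6 - 28/3 + 525) = 261*(1027/2) = 268047/2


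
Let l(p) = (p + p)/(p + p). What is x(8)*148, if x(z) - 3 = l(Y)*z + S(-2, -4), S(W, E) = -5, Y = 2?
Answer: 888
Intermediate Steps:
l(p) = 1 (l(p) = (2*p)/((2*p)) = (2*p)*(1/(2*p)) = 1)
x(z) = -2 + z (x(z) = 3 + (1*z - 5) = 3 + (z - 5) = 3 + (-5 + z) = -2 + z)
x(8)*148 = (-2 + 8)*148 = 6*148 = 888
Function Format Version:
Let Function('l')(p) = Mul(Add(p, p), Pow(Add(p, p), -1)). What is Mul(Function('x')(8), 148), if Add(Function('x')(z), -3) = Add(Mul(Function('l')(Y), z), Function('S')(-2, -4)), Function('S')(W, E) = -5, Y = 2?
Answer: 888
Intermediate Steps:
Function('l')(p) = 1 (Function('l')(p) = Mul(Mul(2, p), Pow(Mul(2, p), -1)) = Mul(Mul(2, p), Mul(Rational(1, 2), Pow(p, -1))) = 1)
Function('x')(z) = Add(-2, z) (Function('x')(z) = Add(3, Add(Mul(1, z), -5)) = Add(3, Add(z, -5)) = Add(3, Add(-5, z)) = Add(-2, z))
Mul(Function('x')(8), 148) = Mul(Add(-2, 8), 148) = Mul(6, 148) = 888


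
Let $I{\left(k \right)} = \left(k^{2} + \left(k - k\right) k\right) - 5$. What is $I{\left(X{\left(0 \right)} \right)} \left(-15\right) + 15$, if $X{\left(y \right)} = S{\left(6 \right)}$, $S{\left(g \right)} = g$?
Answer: $-450$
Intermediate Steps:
$X{\left(y \right)} = 6$
$I{\left(k \right)} = -5 + k^{2}$ ($I{\left(k \right)} = \left(k^{2} + 0 k\right) - 5 = \left(k^{2} + 0\right) - 5 = k^{2} - 5 = -5 + k^{2}$)
$I{\left(X{\left(0 \right)} \right)} \left(-15\right) + 15 = \left(-5 + 6^{2}\right) \left(-15\right) + 15 = \left(-5 + 36\right) \left(-15\right) + 15 = 31 \left(-15\right) + 15 = -465 + 15 = -450$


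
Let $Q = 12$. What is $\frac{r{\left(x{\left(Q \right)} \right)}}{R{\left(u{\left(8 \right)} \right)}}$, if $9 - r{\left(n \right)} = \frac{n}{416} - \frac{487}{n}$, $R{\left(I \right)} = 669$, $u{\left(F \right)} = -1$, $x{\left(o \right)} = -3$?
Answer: $- \frac{191351}{834912} \approx -0.22919$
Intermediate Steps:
$r{\left(n \right)} = 9 + \frac{487}{n} - \frac{n}{416}$ ($r{\left(n \right)} = 9 - \left(\frac{n}{416} - \frac{487}{n}\right) = 9 - \left(- \frac{487}{n} + \frac{n}{416}\right) = 9 + \frac{487}{n} - \frac{n}{416}$)
$\frac{r{\left(x{\left(Q \right)} \right)}}{R{\left(u{\left(8 \right)} \right)}} = \frac{9 + \frac{487}{-3} - - \frac{3}{416}}{669} = \left(9 + 487 \left(- \frac{1}{3}\right) + \frac{3}{416}\right) \frac{1}{669} = \left(9 - \frac{487}{3} + \frac{3}{416}\right) \frac{1}{669} = \left(- \frac{191351}{1248}\right) \frac{1}{669} = - \frac{191351}{834912}$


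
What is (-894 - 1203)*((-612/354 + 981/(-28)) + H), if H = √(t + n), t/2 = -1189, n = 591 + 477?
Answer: 127361295/1652 - 2097*I*√1310 ≈ 77095.0 - 75899.0*I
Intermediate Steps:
n = 1068
t = -2378 (t = 2*(-1189) = -2378)
H = I*√1310 (H = √(-2378 + 1068) = √(-1310) = I*√1310 ≈ 36.194*I)
(-894 - 1203)*((-612/354 + 981/(-28)) + H) = (-894 - 1203)*((-612/354 + 981/(-28)) + I*√1310) = -2097*((-612*1/354 + 981*(-1/28)) + I*√1310) = -2097*((-102/59 - 981/28) + I*√1310) = -2097*(-60735/1652 + I*√1310) = 127361295/1652 - 2097*I*√1310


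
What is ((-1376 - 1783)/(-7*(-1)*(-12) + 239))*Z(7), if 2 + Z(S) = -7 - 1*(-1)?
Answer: 25272/155 ≈ 163.05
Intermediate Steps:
Z(S) = -8 (Z(S) = -2 + (-7 - 1*(-1)) = -2 + (-7 + 1) = -2 - 6 = -8)
((-1376 - 1783)/(-7*(-1)*(-12) + 239))*Z(7) = ((-1376 - 1783)/(-7*(-1)*(-12) + 239))*(-8) = -3159/(7*(-12) + 239)*(-8) = -3159/(-84 + 239)*(-8) = -3159/155*(-8) = 25272/155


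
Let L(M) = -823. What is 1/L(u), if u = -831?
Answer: -1/823 ≈ -0.0012151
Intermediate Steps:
1/L(u) = 1/(-823) = -1/823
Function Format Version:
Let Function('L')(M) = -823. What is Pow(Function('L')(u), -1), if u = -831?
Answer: Rational(-1, 823) ≈ -0.0012151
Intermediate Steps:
Pow(Function('L')(u), -1) = Pow(-823, -1) = Rational(-1, 823)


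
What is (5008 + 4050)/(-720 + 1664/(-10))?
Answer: -22645/2216 ≈ -10.219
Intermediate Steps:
(5008 + 4050)/(-720 + 1664/(-10)) = 9058/(-720 + 1664*(-1/10)) = 9058/(-720 - 832/5) = 9058/(-4432/5) = 9058*(-5/4432) = -22645/2216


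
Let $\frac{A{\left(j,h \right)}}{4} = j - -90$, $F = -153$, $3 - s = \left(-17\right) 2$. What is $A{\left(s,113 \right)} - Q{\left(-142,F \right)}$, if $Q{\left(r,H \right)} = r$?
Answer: $650$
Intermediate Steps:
$s = 37$ ($s = 3 - \left(-17\right) 2 = 3 - -34 = 3 + 34 = 37$)
$A{\left(j,h \right)} = 360 + 4 j$ ($A{\left(j,h \right)} = 4 \left(j - -90\right) = 4 \left(j + 90\right) = 4 \left(90 + j\right) = 360 + 4 j$)
$A{\left(s,113 \right)} - Q{\left(-142,F \right)} = \left(360 + 4 \cdot 37\right) - -142 = \left(360 + 148\right) + 142 = 508 + 142 = 650$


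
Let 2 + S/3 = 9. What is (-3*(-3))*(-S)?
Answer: -189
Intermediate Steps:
S = 21 (S = -6 + 3*9 = -6 + 27 = 21)
(-3*(-3))*(-S) = (-3*(-3))*(-1*21) = 9*(-21) = -189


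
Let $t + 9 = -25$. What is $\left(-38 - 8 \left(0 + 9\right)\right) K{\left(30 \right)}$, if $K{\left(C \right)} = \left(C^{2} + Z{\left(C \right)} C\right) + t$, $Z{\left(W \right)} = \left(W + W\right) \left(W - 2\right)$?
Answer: $-5639260$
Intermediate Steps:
$t = -34$ ($t = -9 - 25 = -34$)
$Z{\left(W \right)} = 2 W \left(-2 + W\right)$
$K{\left(C \right)} = -34 + C^{2} + 2 C^{2} \left(-2 + C\right)$ ($K{\left(C \right)} = \left(C^{2} + 2 C \left(-2 + C\right) C\right) - 34 = \left(C^{2} + 2 C^{2} \left(-2 + C\right)\right) - 34 = -34 + C^{2} + 2 C^{2} \left(-2 + C\right)$)
$\left(-38 - 8 \left(0 + 9\right)\right) K{\left(30 \right)} = \left(-38 - 8 \left(0 + 9\right)\right) \left(-34 - 3 \cdot 30^{2} + 2 \cdot 30^{3}\right) = \left(-38 - 8 \cdot 9\right) \left(-34 - 2700 + 2 \cdot 27000\right) = \left(-38 - 72\right) \left(-34 - 2700 + 54000\right) = \left(-38 - 72\right) 51266 = \left(-110\right) 51266 = -5639260$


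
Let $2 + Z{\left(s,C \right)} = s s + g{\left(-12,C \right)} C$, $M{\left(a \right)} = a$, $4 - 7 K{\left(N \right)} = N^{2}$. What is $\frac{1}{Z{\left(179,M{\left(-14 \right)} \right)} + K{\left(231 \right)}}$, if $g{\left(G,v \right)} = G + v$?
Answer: $\frac{7}{173464} \approx 4.0354 \cdot 10^{-5}$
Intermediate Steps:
$K{\left(N \right)} = \frac{4}{7} - \frac{N^{2}}{7}$
$Z{\left(s,C \right)} = -2 + s^{2} + C \left(-12 + C\right)$ ($Z{\left(s,C \right)} = -2 + \left(s s + \left(-12 + C\right) C\right) = -2 + \left(s^{2} + C \left(-12 + C\right)\right) = -2 + s^{2} + C \left(-12 + C\right)$)
$\frac{1}{Z{\left(179,M{\left(-14 \right)} \right)} + K{\left(231 \right)}} = \frac{1}{\left(-2 + 179^{2} - 14 \left(-12 - 14\right)\right) + \left(\frac{4}{7} - \frac{231^{2}}{7}\right)} = \frac{1}{\left(-2 + 32041 - -364\right) + \left(\frac{4}{7} - 7623\right)} = \frac{1}{\left(-2 + 32041 + 364\right) + \left(\frac{4}{7} - 7623\right)} = \frac{1}{32403 - \frac{53357}{7}} = \frac{1}{\frac{173464}{7}} = \frac{7}{173464}$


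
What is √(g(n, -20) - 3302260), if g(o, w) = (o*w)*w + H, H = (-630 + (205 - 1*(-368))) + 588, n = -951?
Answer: I*√3682129 ≈ 1918.9*I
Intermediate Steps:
H = 531 (H = (-630 + (205 + 368)) + 588 = (-630 + 573) + 588 = -57 + 588 = 531)
g(o, w) = 531 + o*w² (g(o, w) = (o*w)*w + 531 = o*w² + 531 = 531 + o*w²)
√(g(n, -20) - 3302260) = √((531 - 951*(-20)²) - 3302260) = √((531 - 951*400) - 3302260) = √((531 - 380400) - 3302260) = √(-379869 - 3302260) = √(-3682129) = I*√3682129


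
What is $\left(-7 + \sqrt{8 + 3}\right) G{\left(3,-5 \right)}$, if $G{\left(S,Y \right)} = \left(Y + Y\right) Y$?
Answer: $-350 + 50 \sqrt{11} \approx -184.17$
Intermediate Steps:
$G{\left(S,Y \right)} = 2 Y^{2}$ ($G{\left(S,Y \right)} = 2 Y Y = 2 Y^{2}$)
$\left(-7 + \sqrt{8 + 3}\right) G{\left(3,-5 \right)} = \left(-7 + \sqrt{8 + 3}\right) 2 \left(-5\right)^{2} = \left(-7 + \sqrt{11}\right) 2 \cdot 25 = \left(-7 + \sqrt{11}\right) 50 = -350 + 50 \sqrt{11}$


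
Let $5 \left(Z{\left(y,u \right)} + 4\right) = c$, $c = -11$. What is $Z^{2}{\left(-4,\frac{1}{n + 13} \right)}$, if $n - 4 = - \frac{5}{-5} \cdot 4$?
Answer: $\frac{961}{25} \approx 38.44$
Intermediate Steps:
$n = 8$ ($n = 4 + - \frac{5}{-5} \cdot 4 = 4 + \left(-5\right) \left(- \frac{1}{5}\right) 4 = 4 + 1 \cdot 4 = 4 + 4 = 8$)
$Z{\left(y,u \right)} = - \frac{31}{5}$ ($Z{\left(y,u \right)} = -4 + \frac{1}{5} \left(-11\right) = -4 - \frac{11}{5} = - \frac{31}{5}$)
$Z^{2}{\left(-4,\frac{1}{n + 13} \right)} = \left(- \frac{31}{5}\right)^{2} = \frac{961}{25}$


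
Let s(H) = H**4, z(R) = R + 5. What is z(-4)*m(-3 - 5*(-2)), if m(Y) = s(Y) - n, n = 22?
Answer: 2379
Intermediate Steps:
z(R) = 5 + R
m(Y) = -22 + Y**4 (m(Y) = Y**4 - 1*22 = Y**4 - 22 = -22 + Y**4)
z(-4)*m(-3 - 5*(-2)) = (5 - 4)*(-22 + (-3 - 5*(-2))**4) = 1*(-22 + (-3 + 10)**4) = 1*(-22 + 7**4) = 1*(-22 + 2401) = 1*2379 = 2379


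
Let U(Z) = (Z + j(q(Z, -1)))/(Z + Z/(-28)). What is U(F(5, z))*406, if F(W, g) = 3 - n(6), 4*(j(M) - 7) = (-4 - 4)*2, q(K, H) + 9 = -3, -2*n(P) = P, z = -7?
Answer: 5684/9 ≈ 631.56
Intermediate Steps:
n(P) = -P/2
q(K, H) = -12 (q(K, H) = -9 - 3 = -12)
j(M) = 3 (j(M) = 7 + ((-4 - 4)*2)/4 = 7 + (-8*2)/4 = 7 + (¼)*(-16) = 7 - 4 = 3)
F(W, g) = 6 (F(W, g) = 3 - (-1)*6/2 = 3 - 1*(-3) = 3 + 3 = 6)
U(Z) = 28*(3 + Z)/(27*Z) (U(Z) = (Z + 3)/(Z + Z/(-28)) = (3 + Z)/(Z + Z*(-1/28)) = (3 + Z)/(Z - Z/28) = (3 + Z)/((27*Z/28)) = (3 + Z)*(28/(27*Z)) = 28*(3 + Z)/(27*Z))
U(F(5, z))*406 = ((28/27)*(3 + 6)/6)*406 = ((28/27)*(⅙)*9)*406 = (14/9)*406 = 5684/9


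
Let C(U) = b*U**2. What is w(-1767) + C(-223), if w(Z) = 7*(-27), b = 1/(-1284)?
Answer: -292405/1284 ≈ -227.73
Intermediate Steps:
b = -1/1284 ≈ -0.00077882
C(U) = -U**2/1284
w(Z) = -189
w(-1767) + C(-223) = -189 - 1/1284*(-223)**2 = -189 - 1/1284*49729 = -189 - 49729/1284 = -292405/1284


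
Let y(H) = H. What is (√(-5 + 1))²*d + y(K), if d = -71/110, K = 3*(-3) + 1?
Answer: -298/55 ≈ -5.4182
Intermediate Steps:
K = -8 (K = -9 + 1 = -8)
d = -71/110 (d = -71*1/110 = -71/110 ≈ -0.64545)
(√(-5 + 1))²*d + y(K) = (√(-5 + 1))²*(-71/110) - 8 = (√(-4))²*(-71/110) - 8 = (2*I)²*(-71/110) - 8 = -4*(-71/110) - 8 = 142/55 - 8 = -298/55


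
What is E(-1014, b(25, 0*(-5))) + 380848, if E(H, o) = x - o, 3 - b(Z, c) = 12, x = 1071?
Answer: 381928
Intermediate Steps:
b(Z, c) = -9 (b(Z, c) = 3 - 1*12 = 3 - 12 = -9)
E(H, o) = 1071 - o
E(-1014, b(25, 0*(-5))) + 380848 = (1071 - 1*(-9)) + 380848 = (1071 + 9) + 380848 = 1080 + 380848 = 381928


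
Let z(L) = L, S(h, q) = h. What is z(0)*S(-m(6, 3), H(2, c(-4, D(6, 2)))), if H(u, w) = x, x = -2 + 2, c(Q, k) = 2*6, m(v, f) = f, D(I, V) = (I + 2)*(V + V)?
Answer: 0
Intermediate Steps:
D(I, V) = 2*V*(2 + I) (D(I, V) = (2 + I)*(2*V) = 2*V*(2 + I))
c(Q, k) = 12
x = 0
H(u, w) = 0
z(0)*S(-m(6, 3), H(2, c(-4, D(6, 2)))) = 0*(-1*3) = 0*(-3) = 0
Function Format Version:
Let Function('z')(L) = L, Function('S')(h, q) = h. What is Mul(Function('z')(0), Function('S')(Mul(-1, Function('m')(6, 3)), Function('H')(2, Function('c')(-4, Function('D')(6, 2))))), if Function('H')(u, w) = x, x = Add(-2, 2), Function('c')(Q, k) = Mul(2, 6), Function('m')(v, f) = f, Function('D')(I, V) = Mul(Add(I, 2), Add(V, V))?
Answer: 0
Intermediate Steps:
Function('D')(I, V) = Mul(2, V, Add(2, I)) (Function('D')(I, V) = Mul(Add(2, I), Mul(2, V)) = Mul(2, V, Add(2, I)))
Function('c')(Q, k) = 12
x = 0
Function('H')(u, w) = 0
Mul(Function('z')(0), Function('S')(Mul(-1, Function('m')(6, 3)), Function('H')(2, Function('c')(-4, Function('D')(6, 2))))) = Mul(0, Mul(-1, 3)) = Mul(0, -3) = 0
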